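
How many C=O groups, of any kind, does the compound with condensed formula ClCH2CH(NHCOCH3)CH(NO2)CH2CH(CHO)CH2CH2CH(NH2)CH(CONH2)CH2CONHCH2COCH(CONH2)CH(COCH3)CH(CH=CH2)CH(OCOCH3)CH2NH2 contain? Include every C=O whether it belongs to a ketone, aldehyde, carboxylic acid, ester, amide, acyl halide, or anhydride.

8

CH(NHCOCH3): amide, 1 C=O (running total 1).
CH(CHO): aldehyde, 1 C=O (running total 2).
CH(CONH2): amide, 1 C=O (running total 3).
CH2CONHCH2: amide, 1 C=O (running total 4).
CO: ketone, 1 C=O (running total 5).
CH(CONH2): amide, 1 C=O (running total 6).
CH(COCH3): ketone, 1 C=O (running total 7).
CH(OCOCH3): ester, 1 C=O (running total 8).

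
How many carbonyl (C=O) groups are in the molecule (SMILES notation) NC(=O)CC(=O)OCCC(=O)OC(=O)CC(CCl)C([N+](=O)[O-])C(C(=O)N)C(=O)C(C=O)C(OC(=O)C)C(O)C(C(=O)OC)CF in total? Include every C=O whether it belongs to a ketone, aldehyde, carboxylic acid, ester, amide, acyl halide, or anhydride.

H2NCO: amide, 1 C=O (running total 1).
CH2COOCH2: ester, 1 C=O (running total 2).
CH2CO-O-COCH2: anhydride, 2 C=O (running total 4).
CH(CONH2): amide, 1 C=O (running total 5).
CO: ketone, 1 C=O (running total 6).
CH(CHO): aldehyde, 1 C=O (running total 7).
CH(OCOCH3): ester, 1 C=O (running total 8).
CH(COOCH3): ester, 1 C=O (running total 9).

9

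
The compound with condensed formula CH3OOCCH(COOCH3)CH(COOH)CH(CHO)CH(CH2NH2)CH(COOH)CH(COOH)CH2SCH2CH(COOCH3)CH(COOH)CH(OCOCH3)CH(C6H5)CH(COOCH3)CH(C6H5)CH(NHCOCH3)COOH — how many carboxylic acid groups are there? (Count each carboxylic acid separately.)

Taking each segment in turn:
  CH3OOC: CH3O–C(=O)–: carbonyl C bonded to C and to –OCH3 → ester (not ketone + ether).
  CH(COOCH3): pendant –COOCH3: carbonyl C bonded to C and –OCH3 → ester.
  CH(COOH): pendant –COOH: carbonyl C bonded to C and –OH → carboxylic acid.
  CH(CHO): pendant –CHO: carbonyl C bonded to C and H → aldehyde.
  CH(CH2NH2): pendant –CH2NH2: N on sp³ C, no adjacent C=O → amine.
  CH(COOH): pendant –COOH: carbonyl C bonded to C and –OH → carboxylic acid.
  CH(COOH): pendant –COOH: carbonyl C bonded to C and –OH → carboxylic acid.
  CH2SCH2: C–S–C linkage → sulfide (thioether).
  CH(COOCH3): pendant –COOCH3: carbonyl C bonded to C and –OCH3 → ester.
  CH(COOH): pendant –COOH: carbonyl C bonded to C and –OH → carboxylic acid.
  CH(OCOCH3): pendant –OC(=O)CH3: an acyloxy group → ester.
  CH(C6H5): pendant –C6H5: benzene ring → arene.
  CH(COOCH3): pendant –COOCH3: carbonyl C bonded to C and –OCH3 → ester.
  CH(C6H5): pendant –C6H5: benzene ring → arene.
  CH(NHCOCH3): pendant –NHC(=O)CH3: N bonded to a carbonyl → amide (not amine).
  COOH: –COOH: carbonyl C bonded to –OH and C → carboxylic acid (the –OH is not a separate alcohol).
Carboxylic acid appears at: CH(COOH), CH(COOH), CH(COOH), CH(COOH), COOH → 5.

5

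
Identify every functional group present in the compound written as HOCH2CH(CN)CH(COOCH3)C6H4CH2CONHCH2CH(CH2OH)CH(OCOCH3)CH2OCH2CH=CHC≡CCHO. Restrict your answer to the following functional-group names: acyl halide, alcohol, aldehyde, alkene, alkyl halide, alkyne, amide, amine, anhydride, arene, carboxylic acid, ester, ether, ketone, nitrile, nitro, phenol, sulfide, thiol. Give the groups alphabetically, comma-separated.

alcohol, aldehyde, alkene, alkyne, amide, arene, ester, ether, nitrile

Working along the chain:
  HOCH2: HO– on an sp³ carbon → alcohol.
  CH(CN): pendant –C≡N: nitrile.
  CH(COOCH3): pendant –COOCH3: carbonyl C bonded to C and –OCH3 → ester.
  C6H4: para-disubstituted benzene ring → arene.
  CH2CONHCH2: –C(=O)–N– linkage → amide (the N is not an amine).
  CH(CH2OH): pendant –CH2OH on an sp³ backbone C → alcohol.
  CH(OCOCH3): pendant –OC(=O)CH3: an acyloxy group → ester.
  CH2OCH2: C–O–C with sp³ carbons on both sides and no adjacent C=O → ether.
  CH=CH: C=C double bond → alkene.
  C≡C: C≡C triple bond → alkyne.
  CHO: terminal –CHO: carbonyl C bonded to H and C → aldehyde.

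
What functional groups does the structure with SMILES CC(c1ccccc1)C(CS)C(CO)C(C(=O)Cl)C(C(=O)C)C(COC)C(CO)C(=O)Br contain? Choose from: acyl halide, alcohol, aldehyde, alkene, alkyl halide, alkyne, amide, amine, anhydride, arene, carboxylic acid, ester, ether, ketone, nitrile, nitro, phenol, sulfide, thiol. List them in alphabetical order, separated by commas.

acyl halide, alcohol, arene, ether, ketone, thiol

pendant –C6H5: benzene ring → arene.
pendant –CH2SH → thiol.
pendant –CH2OH on an sp³ backbone C → alcohol.
pendant –C(=O)X: carbonyl C bonded to C and halogen → acyl halide.
pendant –COCH3: carbonyl C bonded to two carbons → ketone.
pendant –CH2OCH3: C–O–C linkage → ether.
pendant –CH2OH on an sp³ backbone C → alcohol.
–C(=O)Br: carbonyl C bonded to C and to a halogen → acyl halide (not alkyl halide).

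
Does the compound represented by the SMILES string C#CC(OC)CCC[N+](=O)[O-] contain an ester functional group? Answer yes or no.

no

Taking each segment in turn:
  HC≡C: C≡C triple bond → alkyne.
  CH(OCH3): pendant –OCH3: C–O–C with sp³ C, no adjacent C=O → ether.
  CH2NO2: –NO2 on carbon → nitro group.
The groups actually present are: alkyne, ether, nitro.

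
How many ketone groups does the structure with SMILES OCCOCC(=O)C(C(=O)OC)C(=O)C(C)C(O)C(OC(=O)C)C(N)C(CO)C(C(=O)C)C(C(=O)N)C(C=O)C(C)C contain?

3

Working along the chain:
  HOCH2: HO– on an sp³ carbon → alcohol.
  CH2OCH2: C–O–C with sp³ carbons on both sides and no adjacent C=O → ether.
  CO: –C(=O)– with carbon on both sides → ketone.
  CH(COOCH3): pendant –COOCH3: carbonyl C bonded to C and –OCH3 → ester.
  CO: –C(=O)– with carbon on both sides → ketone.
  CH(OH): –OH on an sp³ carbon → alcohol (secondary).
  CH(OCOCH3): pendant –OC(=O)CH3: an acyloxy group → ester.
  CH(NH2): –NH2 on an sp³ carbon with no adjacent C=O → amine.
  CH(CH2OH): pendant –CH2OH on an sp³ backbone C → alcohol.
  CH(COCH3): pendant –COCH3: carbonyl C bonded to two carbons → ketone.
  CH(CONH2): pendant –CONH2: carbonyl C bonded to C and N → amide.
  CH(CHO): pendant –CHO: carbonyl C bonded to C and H → aldehyde.
Ketone appears at: CO, CO, CH(COCH3) → 3.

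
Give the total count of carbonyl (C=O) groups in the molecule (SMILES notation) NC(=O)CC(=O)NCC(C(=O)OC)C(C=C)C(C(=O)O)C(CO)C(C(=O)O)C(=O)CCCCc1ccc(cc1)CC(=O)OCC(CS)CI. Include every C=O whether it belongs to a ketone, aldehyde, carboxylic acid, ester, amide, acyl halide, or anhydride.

7

H2NCO: amide, 1 C=O (running total 1).
CH2CONHCH2: amide, 1 C=O (running total 2).
CH(COOCH3): ester, 1 C=O (running total 3).
CH(COOH): carboxylic acid, 1 C=O (running total 4).
CH(COOH): carboxylic acid, 1 C=O (running total 5).
CO: ketone, 1 C=O (running total 6).
CH2COOCH2: ester, 1 C=O (running total 7).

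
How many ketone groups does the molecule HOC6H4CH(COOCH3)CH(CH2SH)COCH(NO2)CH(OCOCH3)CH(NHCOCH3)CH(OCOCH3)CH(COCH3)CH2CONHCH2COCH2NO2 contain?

Taking each segment in turn:
  HOC6H4: –OH attached directly to an aromatic ring → phenol (not alcohol); the ring itself is an arene.
  CH(COOCH3): pendant –COOCH3: carbonyl C bonded to C and –OCH3 → ester.
  CH(CH2SH): pendant –CH2SH → thiol.
  CO: –C(=O)– with carbon on both sides → ketone.
  CH(NO2): –NO2 on an sp³ carbon → nitro (the N=O is not a carbonyl).
  CH(OCOCH3): pendant –OC(=O)CH3: an acyloxy group → ester.
  CH(NHCOCH3): pendant –NHC(=O)CH3: N bonded to a carbonyl → amide (not amine).
  CH(OCOCH3): pendant –OC(=O)CH3: an acyloxy group → ester.
  CH(COCH3): pendant –COCH3: carbonyl C bonded to two carbons → ketone.
  CH2CONHCH2: –C(=O)–N– linkage → amide (the N is not an amine).
  CO: –C(=O)– with carbon on both sides → ketone.
  CH2NO2: –NO2 on carbon → nitro group.
Ketone appears at: CO, CH(COCH3), CO → 3.

3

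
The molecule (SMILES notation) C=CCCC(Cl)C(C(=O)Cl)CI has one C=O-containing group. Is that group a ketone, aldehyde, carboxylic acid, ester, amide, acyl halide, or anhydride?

The carbonyl is in the CH(COCl) segment: pendant –C(=O)X: carbonyl C bonded to C and halogen → acyl halide.

acyl halide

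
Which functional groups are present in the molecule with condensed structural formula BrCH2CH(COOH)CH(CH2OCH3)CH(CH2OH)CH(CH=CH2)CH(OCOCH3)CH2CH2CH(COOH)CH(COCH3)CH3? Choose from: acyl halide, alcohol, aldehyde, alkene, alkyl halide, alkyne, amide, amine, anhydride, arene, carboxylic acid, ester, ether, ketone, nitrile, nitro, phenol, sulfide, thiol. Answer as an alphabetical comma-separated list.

halogen on an sp³ carbon → alkyl halide.
pendant –COOH: carbonyl C bonded to C and –OH → carboxylic acid.
pendant –CH2OCH3: C–O–C linkage → ether.
pendant –CH2OH on an sp³ backbone C → alcohol.
pendant –CH=CH2: C=C double bond → alkene.
pendant –OC(=O)CH3: an acyloxy group → ester.
pendant –COOH: carbonyl C bonded to C and –OH → carboxylic acid.
pendant –COCH3: carbonyl C bonded to two carbons → ketone.

alcohol, alkene, alkyl halide, carboxylic acid, ester, ether, ketone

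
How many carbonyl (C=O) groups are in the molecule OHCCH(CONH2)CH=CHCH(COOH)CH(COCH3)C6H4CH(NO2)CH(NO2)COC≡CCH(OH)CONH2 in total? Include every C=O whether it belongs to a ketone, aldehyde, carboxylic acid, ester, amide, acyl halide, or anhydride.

OHC: aldehyde, 1 C=O (running total 1).
CH(CONH2): amide, 1 C=O (running total 2).
CH(COOH): carboxylic acid, 1 C=O (running total 3).
CH(COCH3): ketone, 1 C=O (running total 4).
CO: ketone, 1 C=O (running total 5).
CONH2: amide, 1 C=O (running total 6).

6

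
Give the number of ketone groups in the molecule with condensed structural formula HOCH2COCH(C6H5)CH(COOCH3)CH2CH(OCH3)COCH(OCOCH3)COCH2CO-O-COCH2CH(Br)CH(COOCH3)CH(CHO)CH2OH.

3

HO– on an sp³ carbon → alcohol.
–C(=O)– with carbon on both sides → ketone.
pendant –C6H5: benzene ring → arene.
pendant –COOCH3: carbonyl C bonded to C and –OCH3 → ester.
pendant –OCH3: C–O–C with sp³ C, no adjacent C=O → ether.
–C(=O)– with carbon on both sides → ketone.
pendant –OC(=O)CH3: an acyloxy group → ester.
–C(=O)– with carbon on both sides → ketone.
two acyl groups sharing one oxygen, –C(=O)–O–C(=O)– → anhydride.
halogen on an sp³ carbon → alkyl halide.
pendant –COOCH3: carbonyl C bonded to C and –OCH3 → ester.
pendant –CHO: carbonyl C bonded to C and H → aldehyde.
–OH on an sp³ carbon → alcohol.
Ketone appears at: CO, CO, CO → 3.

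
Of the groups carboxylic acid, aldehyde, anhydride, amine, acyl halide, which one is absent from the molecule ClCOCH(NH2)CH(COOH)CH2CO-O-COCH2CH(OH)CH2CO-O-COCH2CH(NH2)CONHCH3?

acyl halide: present (ClCO — –C(=O)Cl: carbonyl C bonded to C and to a halogen → acyl halide (not alkyl halide)).
carboxylic acid: present (CH(COOH) — pendant –COOH: carbonyl C bonded to C and –OH → carboxylic acid).
anhydride: present (CH2CO-O-COCH2 — two acyl groups sharing one oxygen, –C(=O)–O–C(=O)– → anhydride).
amine: present (CH(NH2) — –NH2 on an sp³ carbon with no adjacent C=O → amine).
aldehyde: absent. In CH(COOH), the carbonyl carbon bears –OH, not –H, so it is a carboxylic acid.

aldehyde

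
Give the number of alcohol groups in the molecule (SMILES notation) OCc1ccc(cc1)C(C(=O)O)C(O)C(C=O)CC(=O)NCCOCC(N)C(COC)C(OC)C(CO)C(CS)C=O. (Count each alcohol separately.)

Working along the chain:
  HOCH2: HO– on an sp³ carbon → alcohol.
  C6H4: para-disubstituted benzene ring → arene.
  CH(COOH): pendant –COOH: carbonyl C bonded to C and –OH → carboxylic acid.
  CH(OH): –OH on an sp³ carbon → alcohol (secondary).
  CH(CHO): pendant –CHO: carbonyl C bonded to C and H → aldehyde.
  CH2CONHCH2: –C(=O)–N– linkage → amide (the N is not an amine).
  CH2OCH2: C–O–C with sp³ carbons on both sides and no adjacent C=O → ether.
  CH(NH2): –NH2 on an sp³ carbon with no adjacent C=O → amine.
  CH(CH2OCH3): pendant –CH2OCH3: C–O–C linkage → ether.
  CH(OCH3): pendant –OCH3: C–O–C with sp³ C, no adjacent C=O → ether.
  CH(CH2OH): pendant –CH2OH on an sp³ backbone C → alcohol.
  CH(CH2SH): pendant –CH2SH → thiol.
  CHO: terminal –CHO: carbonyl C bonded to H and C → aldehyde.
Alcohol appears at: HOCH2, CH(OH), CH(CH2OH) → 3.

3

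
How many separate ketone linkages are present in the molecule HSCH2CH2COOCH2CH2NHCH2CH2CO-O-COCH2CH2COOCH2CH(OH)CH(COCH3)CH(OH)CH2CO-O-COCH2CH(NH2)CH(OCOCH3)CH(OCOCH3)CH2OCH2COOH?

–SH on an sp³ carbon → thiol.
–C(=O)–O–C with C on the carbonyl side → ester.
C–N–C with sp³ carbons and no adjacent C=O → amine (secondary).
two acyl groups sharing one oxygen, –C(=O)–O–C(=O)– → anhydride.
–C(=O)–O–C with C on the carbonyl side → ester.
–OH on an sp³ carbon → alcohol (secondary).
pendant –COCH3: carbonyl C bonded to two carbons → ketone.
–OH on an sp³ carbon → alcohol (secondary).
two acyl groups sharing one oxygen, –C(=O)–O–C(=O)– → anhydride.
–NH2 on an sp³ carbon with no adjacent C=O → amine.
pendant –OC(=O)CH3: an acyloxy group → ester.
pendant –OC(=O)CH3: an acyloxy group → ester.
C–O–C with sp³ carbons on both sides and no adjacent C=O → ether.
–COOH: carbonyl C bonded to –OH and C → carboxylic acid (the –OH is not a separate alcohol).
Ketone appears at: CH(COCH3) → 1.

1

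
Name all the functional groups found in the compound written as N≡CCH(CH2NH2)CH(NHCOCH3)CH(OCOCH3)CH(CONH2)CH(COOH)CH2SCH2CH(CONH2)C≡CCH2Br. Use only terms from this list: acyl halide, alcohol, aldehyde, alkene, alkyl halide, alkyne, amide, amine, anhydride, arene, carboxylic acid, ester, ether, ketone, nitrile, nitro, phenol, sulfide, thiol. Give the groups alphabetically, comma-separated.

alkyl halide, alkyne, amide, amine, carboxylic acid, ester, nitrile, sulfide

N≡C–: carbon triple-bonded to nitrogen → nitrile.
pendant –CH2NH2: N on sp³ C, no adjacent C=O → amine.
pendant –NHC(=O)CH3: N bonded to a carbonyl → amide (not amine).
pendant –OC(=O)CH3: an acyloxy group → ester.
pendant –CONH2: carbonyl C bonded to C and N → amide.
pendant –COOH: carbonyl C bonded to C and –OH → carboxylic acid.
C–S–C linkage → sulfide (thioether).
pendant –CONH2: carbonyl C bonded to C and N → amide.
C≡C triple bond → alkyne.
halogen on an sp³ carbon → alkyl halide.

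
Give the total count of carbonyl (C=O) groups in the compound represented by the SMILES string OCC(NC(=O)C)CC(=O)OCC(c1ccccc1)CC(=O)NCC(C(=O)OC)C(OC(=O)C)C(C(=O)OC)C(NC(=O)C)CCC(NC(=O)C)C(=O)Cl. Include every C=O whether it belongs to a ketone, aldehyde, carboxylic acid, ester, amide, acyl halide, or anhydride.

9

CH(NHCOCH3): amide, 1 C=O (running total 1).
CH2COOCH2: ester, 1 C=O (running total 2).
CH2CONHCH2: amide, 1 C=O (running total 3).
CH(COOCH3): ester, 1 C=O (running total 4).
CH(OCOCH3): ester, 1 C=O (running total 5).
CH(COOCH3): ester, 1 C=O (running total 6).
CH(NHCOCH3): amide, 1 C=O (running total 7).
CH(NHCOCH3): amide, 1 C=O (running total 8).
COCl: acyl halide, 1 C=O (running total 9).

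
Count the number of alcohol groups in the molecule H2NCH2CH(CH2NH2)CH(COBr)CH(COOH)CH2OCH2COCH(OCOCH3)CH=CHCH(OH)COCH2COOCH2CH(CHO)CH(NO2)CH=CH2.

Working along the chain:
  H2NCH2: –NH2 on an sp³ carbon with no adjacent C=O → amine.
  CH(CH2NH2): pendant –CH2NH2: N on sp³ C, no adjacent C=O → amine.
  CH(COBr): pendant –C(=O)X: carbonyl C bonded to C and halogen → acyl halide.
  CH(COOH): pendant –COOH: carbonyl C bonded to C and –OH → carboxylic acid.
  CH2OCH2: C–O–C with sp³ carbons on both sides and no adjacent C=O → ether.
  CO: –C(=O)– with carbon on both sides → ketone.
  CH(OCOCH3): pendant –OC(=O)CH3: an acyloxy group → ester.
  CH=CH: C=C double bond → alkene.
  CH(OH): –OH on an sp³ carbon → alcohol (secondary).
  CO: –C(=O)– with carbon on both sides → ketone.
  CH2COOCH2: –C(=O)–O–C with C on the carbonyl side → ester.
  CH(CHO): pendant –CHO: carbonyl C bonded to C and H → aldehyde.
  CH(NO2): –NO2 on an sp³ carbon → nitro (the N=O is not a carbonyl).
  CH=CH2: C=C double bond → alkene.
Alcohol appears at: CH(OH) → 1.

1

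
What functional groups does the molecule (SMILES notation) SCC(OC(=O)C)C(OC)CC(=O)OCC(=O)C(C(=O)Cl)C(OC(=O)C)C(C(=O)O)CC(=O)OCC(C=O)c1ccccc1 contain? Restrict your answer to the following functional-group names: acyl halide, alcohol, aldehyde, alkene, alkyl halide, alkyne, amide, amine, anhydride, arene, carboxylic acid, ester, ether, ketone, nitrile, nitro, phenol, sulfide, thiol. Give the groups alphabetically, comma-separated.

Reading the structure from left to right:
  HSCH2: –SH on an sp³ carbon → thiol.
  CH(OCOCH3): pendant –OC(=O)CH3: an acyloxy group → ester.
  CH(OCH3): pendant –OCH3: C–O–C with sp³ C, no adjacent C=O → ether.
  CH2COOCH2: –C(=O)–O–C with C on the carbonyl side → ester.
  CO: –C(=O)– with carbon on both sides → ketone.
  CH(COCl): pendant –C(=O)X: carbonyl C bonded to C and halogen → acyl halide.
  CH(OCOCH3): pendant –OC(=O)CH3: an acyloxy group → ester.
  CH(COOH): pendant –COOH: carbonyl C bonded to C and –OH → carboxylic acid.
  CH2COOCH2: –C(=O)–O–C with C on the carbonyl side → ester.
  CH(CHO): pendant –CHO: carbonyl C bonded to C and H → aldehyde.
  C6H5: –C6H5 phenyl ring → arene.

acyl halide, aldehyde, arene, carboxylic acid, ester, ether, ketone, thiol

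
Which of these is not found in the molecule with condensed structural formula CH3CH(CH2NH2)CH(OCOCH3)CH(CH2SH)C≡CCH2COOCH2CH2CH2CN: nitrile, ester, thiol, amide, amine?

thiol: present (CH(CH2SH) — pendant –CH2SH → thiol).
ester: present (CH(OCOCH3) — pendant –OC(=O)CH3: an acyloxy group → ester).
nitrile: present (CN — –C≡N: carbon triple-bonded to nitrogen → nitrile).
amine: present (CH(CH2NH2) — pendant –CH2NH2: N on sp³ C, no adjacent C=O → amine).
amide: no segment matches this pattern.

amide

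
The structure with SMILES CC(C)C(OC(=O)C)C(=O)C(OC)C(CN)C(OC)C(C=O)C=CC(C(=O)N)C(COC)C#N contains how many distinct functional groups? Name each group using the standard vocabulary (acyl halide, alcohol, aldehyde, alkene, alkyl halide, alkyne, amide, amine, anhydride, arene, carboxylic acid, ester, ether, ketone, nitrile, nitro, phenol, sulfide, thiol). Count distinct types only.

Working along the chain:
  CH(OCOCH3): pendant –OC(=O)CH3: an acyloxy group → ester.
  CO: –C(=O)– with carbon on both sides → ketone.
  CH(OCH3): pendant –OCH3: C–O–C with sp³ C, no adjacent C=O → ether.
  CH(CH2NH2): pendant –CH2NH2: N on sp³ C, no adjacent C=O → amine.
  CH(OCH3): pendant –OCH3: C–O–C with sp³ C, no adjacent C=O → ether.
  CH(CHO): pendant –CHO: carbonyl C bonded to C and H → aldehyde.
  CH=CH: C=C double bond → alkene.
  CH(CONH2): pendant –CONH2: carbonyl C bonded to C and N → amide.
  CH(CH2OCH3): pendant –CH2OCH3: C–O–C linkage → ether.
  CN: –C≡N: carbon triple-bonded to nitrogen → nitrile.
Distinct types present: aldehyde, alkene, amide, amine, ester, ether, ketone, nitrile.

8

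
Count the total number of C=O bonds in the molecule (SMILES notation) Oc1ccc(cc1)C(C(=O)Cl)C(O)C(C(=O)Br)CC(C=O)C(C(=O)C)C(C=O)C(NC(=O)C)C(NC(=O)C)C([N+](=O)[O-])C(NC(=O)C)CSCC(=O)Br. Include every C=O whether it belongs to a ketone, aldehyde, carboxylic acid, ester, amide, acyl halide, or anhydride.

CH(COCl): acyl halide, 1 C=O (running total 1).
CH(COBr): acyl halide, 1 C=O (running total 2).
CH(CHO): aldehyde, 1 C=O (running total 3).
CH(COCH3): ketone, 1 C=O (running total 4).
CH(CHO): aldehyde, 1 C=O (running total 5).
CH(NHCOCH3): amide, 1 C=O (running total 6).
CH(NHCOCH3): amide, 1 C=O (running total 7).
CH(NHCOCH3): amide, 1 C=O (running total 8).
COBr: acyl halide, 1 C=O (running total 9).

9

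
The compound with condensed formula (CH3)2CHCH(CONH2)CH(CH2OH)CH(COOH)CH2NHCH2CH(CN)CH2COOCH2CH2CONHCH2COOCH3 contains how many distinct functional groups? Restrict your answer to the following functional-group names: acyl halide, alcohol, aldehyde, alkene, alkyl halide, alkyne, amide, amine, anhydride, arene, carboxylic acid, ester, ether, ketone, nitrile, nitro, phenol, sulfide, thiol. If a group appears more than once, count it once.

6

Reading the structure from left to right:
  CH(CONH2): pendant –CONH2: carbonyl C bonded to C and N → amide.
  CH(CH2OH): pendant –CH2OH on an sp³ backbone C → alcohol.
  CH(COOH): pendant –COOH: carbonyl C bonded to C and –OH → carboxylic acid.
  CH2NHCH2: C–N–C with sp³ carbons and no adjacent C=O → amine (secondary).
  CH(CN): pendant –C≡N: nitrile.
  CH2COOCH2: –C(=O)–O–C with C on the carbonyl side → ester.
  CH2CONHCH2: –C(=O)–N– linkage → amide (the N is not an amine).
  COOCH3: –C(=O)OCH3: carbonyl C bonded to C and to –OCH3 → ester (not ketone + ether).
Distinct types present: alcohol, amide, amine, carboxylic acid, ester, nitrile.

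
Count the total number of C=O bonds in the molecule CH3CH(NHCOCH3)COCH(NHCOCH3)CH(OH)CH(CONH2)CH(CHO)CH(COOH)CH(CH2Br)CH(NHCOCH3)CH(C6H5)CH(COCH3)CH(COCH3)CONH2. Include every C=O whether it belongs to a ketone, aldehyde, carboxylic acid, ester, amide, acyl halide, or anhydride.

10

CH(NHCOCH3): amide, 1 C=O (running total 1).
CO: ketone, 1 C=O (running total 2).
CH(NHCOCH3): amide, 1 C=O (running total 3).
CH(CONH2): amide, 1 C=O (running total 4).
CH(CHO): aldehyde, 1 C=O (running total 5).
CH(COOH): carboxylic acid, 1 C=O (running total 6).
CH(NHCOCH3): amide, 1 C=O (running total 7).
CH(COCH3): ketone, 1 C=O (running total 8).
CH(COCH3): ketone, 1 C=O (running total 9).
CONH2: amide, 1 C=O (running total 10).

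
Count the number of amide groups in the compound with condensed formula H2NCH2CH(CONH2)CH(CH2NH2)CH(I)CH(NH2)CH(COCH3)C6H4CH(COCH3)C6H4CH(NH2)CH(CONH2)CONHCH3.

Working along the chain:
  H2NCH2: –NH2 on an sp³ carbon with no adjacent C=O → amine.
  CH(CONH2): pendant –CONH2: carbonyl C bonded to C and N → amide.
  CH(CH2NH2): pendant –CH2NH2: N on sp³ C, no adjacent C=O → amine.
  CH(I): halogen on an sp³ carbon → alkyl halide.
  CH(NH2): –NH2 on an sp³ carbon with no adjacent C=O → amine.
  CH(COCH3): pendant –COCH3: carbonyl C bonded to two carbons → ketone.
  C6H4: para-disubstituted benzene ring → arene.
  CH(COCH3): pendant –COCH3: carbonyl C bonded to two carbons → ketone.
  C6H4: para-disubstituted benzene ring → arene.
  CH(NH2): –NH2 on an sp³ carbon with no adjacent C=O → amine.
  CH(CONH2): pendant –CONH2: carbonyl C bonded to C and N → amide.
  CONHCH3: –C(=O)NHCH3: carbonyl C bonded to C and to N → amide (the N is not an amine).
Amide appears at: CH(CONH2), CH(CONH2), CONHCH3 → 3.

3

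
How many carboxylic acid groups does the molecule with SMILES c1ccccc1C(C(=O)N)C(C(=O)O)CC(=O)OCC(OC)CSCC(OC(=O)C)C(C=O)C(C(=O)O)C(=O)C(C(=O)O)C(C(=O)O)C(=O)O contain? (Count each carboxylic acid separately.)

5

Taking each segment in turn:
  C6H5: C6H5– phenyl ring → arene.
  CH(CONH2): pendant –CONH2: carbonyl C bonded to C and N → amide.
  CH(COOH): pendant –COOH: carbonyl C bonded to C and –OH → carboxylic acid.
  CH2COOCH2: –C(=O)–O–C with C on the carbonyl side → ester.
  CH(OCH3): pendant –OCH3: C–O–C with sp³ C, no adjacent C=O → ether.
  CH2SCH2: C–S–C linkage → sulfide (thioether).
  CH(OCOCH3): pendant –OC(=O)CH3: an acyloxy group → ester.
  CH(CHO): pendant –CHO: carbonyl C bonded to C and H → aldehyde.
  CH(COOH): pendant –COOH: carbonyl C bonded to C and –OH → carboxylic acid.
  CO: –C(=O)– with carbon on both sides → ketone.
  CH(COOH): pendant –COOH: carbonyl C bonded to C and –OH → carboxylic acid.
  CH(COOH): pendant –COOH: carbonyl C bonded to C and –OH → carboxylic acid.
  COOH: –COOH: carbonyl C bonded to –OH and C → carboxylic acid (the –OH is not a separate alcohol).
Carboxylic acid appears at: CH(COOH), CH(COOH), CH(COOH), CH(COOH), COOH → 5.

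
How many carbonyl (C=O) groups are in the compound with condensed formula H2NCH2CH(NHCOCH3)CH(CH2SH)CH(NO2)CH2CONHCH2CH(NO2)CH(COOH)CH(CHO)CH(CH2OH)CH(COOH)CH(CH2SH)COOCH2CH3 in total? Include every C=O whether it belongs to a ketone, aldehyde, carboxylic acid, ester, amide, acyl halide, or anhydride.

6

CH(NHCOCH3): amide, 1 C=O (running total 1).
CH2CONHCH2: amide, 1 C=O (running total 2).
CH(COOH): carboxylic acid, 1 C=O (running total 3).
CH(CHO): aldehyde, 1 C=O (running total 4).
CH(COOH): carboxylic acid, 1 C=O (running total 5).
COOCH2CH3: ester, 1 C=O (running total 6).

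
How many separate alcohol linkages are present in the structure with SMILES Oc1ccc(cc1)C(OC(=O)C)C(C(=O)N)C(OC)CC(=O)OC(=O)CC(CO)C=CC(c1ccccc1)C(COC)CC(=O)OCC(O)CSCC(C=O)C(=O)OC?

2

Reading the structure from left to right:
  HOC6H4: –OH attached directly to an aromatic ring → phenol (not alcohol); the ring itself is an arene.
  CH(OCOCH3): pendant –OC(=O)CH3: an acyloxy group → ester.
  CH(CONH2): pendant –CONH2: carbonyl C bonded to C and N → amide.
  CH(OCH3): pendant –OCH3: C–O–C with sp³ C, no adjacent C=O → ether.
  CH2CO-O-COCH2: two acyl groups sharing one oxygen, –C(=O)–O–C(=O)– → anhydride.
  CH(CH2OH): pendant –CH2OH on an sp³ backbone C → alcohol.
  CH=CH: C=C double bond → alkene.
  CH(C6H5): pendant –C6H5: benzene ring → arene.
  CH(CH2OCH3): pendant –CH2OCH3: C–O–C linkage → ether.
  CH2COOCH2: –C(=O)–O–C with C on the carbonyl side → ester.
  CH(OH): –OH on an sp³ carbon → alcohol (secondary).
  CH2SCH2: C–S–C linkage → sulfide (thioether).
  CH(CHO): pendant –CHO: carbonyl C bonded to C and H → aldehyde.
  COOCH3: –C(=O)OCH3: carbonyl C bonded to C and to –OCH3 → ester (not ketone + ether).
Alcohol appears at: CH(CH2OH), CH(OH) → 2.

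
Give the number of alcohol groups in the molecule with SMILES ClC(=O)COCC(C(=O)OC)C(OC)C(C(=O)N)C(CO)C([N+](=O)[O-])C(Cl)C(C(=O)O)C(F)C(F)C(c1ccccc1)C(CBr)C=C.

Reading the structure from left to right:
  ClCO: –C(=O)Cl: carbonyl C bonded to C and to a halogen → acyl halide (not alkyl halide).
  CH2OCH2: C–O–C with sp³ carbons on both sides and no adjacent C=O → ether.
  CH(COOCH3): pendant –COOCH3: carbonyl C bonded to C and –OCH3 → ester.
  CH(OCH3): pendant –OCH3: C–O–C with sp³ C, no adjacent C=O → ether.
  CH(CONH2): pendant –CONH2: carbonyl C bonded to C and N → amide.
  CH(CH2OH): pendant –CH2OH on an sp³ backbone C → alcohol.
  CH(NO2): –NO2 on an sp³ carbon → nitro (the N=O is not a carbonyl).
  CH(Cl): halogen on an sp³ carbon → alkyl halide.
  CH(COOH): pendant –COOH: carbonyl C bonded to C and –OH → carboxylic acid.
  CH(F): halogen on an sp³ carbon → alkyl halide.
  CH(F): halogen on an sp³ carbon → alkyl halide.
  CH(C6H5): pendant –C6H5: benzene ring → arene.
  CH(CH2Br): pendant –CH2X: halogen on sp³ carbon → alkyl halide.
  CH=CH2: C=C double bond → alkene.
Alcohol appears at: CH(CH2OH) → 1.

1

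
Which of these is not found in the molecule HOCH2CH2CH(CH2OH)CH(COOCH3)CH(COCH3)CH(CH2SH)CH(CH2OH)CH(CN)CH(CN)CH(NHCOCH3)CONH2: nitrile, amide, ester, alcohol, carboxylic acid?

amide: present (CH(NHCOCH3) — pendant –NHC(=O)CH3: N bonded to a carbonyl → amide (not amine)).
ester: present (CH(COOCH3) — pendant –COOCH3: carbonyl C bonded to C and –OCH3 → ester).
nitrile: present (CH(CN) — pendant –C≡N: nitrile).
alcohol: present (HOCH2 — HO– on an sp³ carbon → alcohol).
carboxylic acid: absent. In CH(COOCH3), the acyl oxygen is bonded to carbon (–O–C), not to H, so this is an ester. In each of CH(NHCOCH3) and CONH2, the carbonyl is bonded to nitrogen, not to –OH; that is an amide.

carboxylic acid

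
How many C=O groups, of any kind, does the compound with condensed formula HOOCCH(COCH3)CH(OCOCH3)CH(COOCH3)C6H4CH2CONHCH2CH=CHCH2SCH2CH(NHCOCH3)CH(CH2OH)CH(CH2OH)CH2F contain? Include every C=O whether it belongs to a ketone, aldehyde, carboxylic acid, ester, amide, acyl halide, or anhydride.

6

HOOC: carboxylic acid, 1 C=O (running total 1).
CH(COCH3): ketone, 1 C=O (running total 2).
CH(OCOCH3): ester, 1 C=O (running total 3).
CH(COOCH3): ester, 1 C=O (running total 4).
CH2CONHCH2: amide, 1 C=O (running total 5).
CH(NHCOCH3): amide, 1 C=O (running total 6).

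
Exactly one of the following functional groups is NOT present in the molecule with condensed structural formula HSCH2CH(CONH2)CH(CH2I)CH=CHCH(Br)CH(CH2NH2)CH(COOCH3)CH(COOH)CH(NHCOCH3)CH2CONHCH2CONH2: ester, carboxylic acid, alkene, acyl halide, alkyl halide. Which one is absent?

ester: present (CH(COOCH3) — pendant –COOCH3: carbonyl C bonded to C and –OCH3 → ester).
alkyl halide: present (CH(CH2I) — pendant –CH2X: halogen on sp³ carbon → alkyl halide).
alkene: present (CH=CH — C=C double bond → alkene).
carboxylic acid: present (CH(COOH) — pendant –COOH: carbonyl C bonded to C and –OH → carboxylic acid).
acyl halide: no segment matches this pattern.

acyl halide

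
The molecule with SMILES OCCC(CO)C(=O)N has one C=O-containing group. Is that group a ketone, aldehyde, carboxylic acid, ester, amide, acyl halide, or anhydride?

amide

The carbonyl is in the CONH2 segment: –C(=O)NH2: carbonyl C bonded to C and to N → amide (the N is not a separate amine).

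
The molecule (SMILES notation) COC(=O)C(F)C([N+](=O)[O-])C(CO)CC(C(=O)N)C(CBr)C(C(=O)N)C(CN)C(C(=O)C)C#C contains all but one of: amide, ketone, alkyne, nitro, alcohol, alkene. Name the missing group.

alcohol: present (CH(CH2OH) — pendant –CH2OH on an sp³ backbone C → alcohol).
ketone: present (CH(COCH3) — pendant –COCH3: carbonyl C bonded to two carbons → ketone).
nitro: present (CH(NO2) — –NO2 on an sp³ carbon → nitro (the N=O is not a carbonyl)).
amide: present (CH(CONH2) — pendant –CONH2: carbonyl C bonded to C and N → amide).
alkyne: present (C≡CH — C≡C triple bond → alkyne).
alkene: no segment matches this pattern.

alkene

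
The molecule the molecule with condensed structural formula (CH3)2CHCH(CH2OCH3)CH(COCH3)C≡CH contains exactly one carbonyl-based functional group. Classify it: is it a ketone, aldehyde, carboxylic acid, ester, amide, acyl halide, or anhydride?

ketone

The carbonyl is in the CH(COCH3) segment: pendant –COCH3: carbonyl C bonded to two carbons → ketone.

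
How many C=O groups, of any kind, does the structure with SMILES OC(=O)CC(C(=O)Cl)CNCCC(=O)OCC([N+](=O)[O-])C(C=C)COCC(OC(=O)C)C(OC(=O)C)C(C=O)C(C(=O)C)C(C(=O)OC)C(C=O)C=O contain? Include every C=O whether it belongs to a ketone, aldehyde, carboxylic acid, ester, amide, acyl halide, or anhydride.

10

HOOC: carboxylic acid, 1 C=O (running total 1).
CH(COCl): acyl halide, 1 C=O (running total 2).
CH2COOCH2: ester, 1 C=O (running total 3).
CH(OCOCH3): ester, 1 C=O (running total 4).
CH(OCOCH3): ester, 1 C=O (running total 5).
CH(CHO): aldehyde, 1 C=O (running total 6).
CH(COCH3): ketone, 1 C=O (running total 7).
CH(COOCH3): ester, 1 C=O (running total 8).
CH(CHO): aldehyde, 1 C=O (running total 9).
CHO: aldehyde, 1 C=O (running total 10).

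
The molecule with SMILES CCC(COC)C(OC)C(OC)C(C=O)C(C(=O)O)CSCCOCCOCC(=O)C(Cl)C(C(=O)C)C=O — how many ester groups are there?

0

Taking each segment in turn:
  CH(CH2OCH3): pendant –CH2OCH3: C–O–C linkage → ether.
  CH(OCH3): pendant –OCH3: C–O–C with sp³ C, no adjacent C=O → ether.
  CH(OCH3): pendant –OCH3: C–O–C with sp³ C, no adjacent C=O → ether.
  CH(CHO): pendant –CHO: carbonyl C bonded to C and H → aldehyde.
  CH(COOH): pendant –COOH: carbonyl C bonded to C and –OH → carboxylic acid.
  CH2SCH2: C–S–C linkage → sulfide (thioether).
  CH2OCH2: C–O–C with sp³ carbons on both sides and no adjacent C=O → ether.
  CH2OCH2: C–O–C with sp³ carbons on both sides and no adjacent C=O → ether.
  CO: –C(=O)– with carbon on both sides → ketone.
  CH(Cl): halogen on an sp³ carbon → alkyl halide.
  CH(COCH3): pendant –COCH3: carbonyl C bonded to two carbons → ketone.
  CHO: terminal –CHO: carbonyl C bonded to H and C → aldehyde.
No segment is a ester: CH(CH2OCH3) is ether, not ester; CH(OCH3) is ether, not ester; CH(OCH3) is ether, not ester. → 0.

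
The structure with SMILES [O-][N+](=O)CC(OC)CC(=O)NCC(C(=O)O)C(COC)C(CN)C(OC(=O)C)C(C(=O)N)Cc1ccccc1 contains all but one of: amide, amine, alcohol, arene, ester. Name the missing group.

ester: present (CH(OCOCH3) — pendant –OC(=O)CH3: an acyloxy group → ester).
amine: present (CH(CH2NH2) — pendant –CH2NH2: N on sp³ C, no adjacent C=O → amine).
arene: present (C6H5 — –C6H5 phenyl ring → arene).
amide: present (CH2CONHCH2 — –C(=O)–N– linkage → amide (the N is not an amine)).
alcohol: absent. In CH(COOH), the –OH sits on a carbonyl carbon, making it part of a carboxylic acid, not an alcohol.

alcohol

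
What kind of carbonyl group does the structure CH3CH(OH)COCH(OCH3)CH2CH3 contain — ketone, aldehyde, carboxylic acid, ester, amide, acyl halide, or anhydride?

The carbonyl is in the CO segment: –C(=O)– with carbon on both sides → ketone.

ketone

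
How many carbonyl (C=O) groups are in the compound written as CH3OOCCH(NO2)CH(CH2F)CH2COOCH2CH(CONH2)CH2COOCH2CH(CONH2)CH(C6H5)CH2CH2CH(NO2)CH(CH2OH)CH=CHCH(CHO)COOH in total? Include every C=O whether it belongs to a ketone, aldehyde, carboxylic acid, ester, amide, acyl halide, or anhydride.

CH3OOC: ester, 1 C=O (running total 1).
CH2COOCH2: ester, 1 C=O (running total 2).
CH(CONH2): amide, 1 C=O (running total 3).
CH2COOCH2: ester, 1 C=O (running total 4).
CH(CONH2): amide, 1 C=O (running total 5).
CH(CHO): aldehyde, 1 C=O (running total 6).
COOH: carboxylic acid, 1 C=O (running total 7).

7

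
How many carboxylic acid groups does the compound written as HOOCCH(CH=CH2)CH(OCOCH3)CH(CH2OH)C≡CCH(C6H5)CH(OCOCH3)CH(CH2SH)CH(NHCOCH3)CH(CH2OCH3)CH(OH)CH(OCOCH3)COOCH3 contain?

Working along the chain:
  HOOC: –COOH: carbonyl C bonded to –OH and C → carboxylic acid (the –OH is not a separate alcohol).
  CH(CH=CH2): pendant –CH=CH2: C=C double bond → alkene.
  CH(OCOCH3): pendant –OC(=O)CH3: an acyloxy group → ester.
  CH(CH2OH): pendant –CH2OH on an sp³ backbone C → alcohol.
  C≡C: C≡C triple bond → alkyne.
  CH(C6H5): pendant –C6H5: benzene ring → arene.
  CH(OCOCH3): pendant –OC(=O)CH3: an acyloxy group → ester.
  CH(CH2SH): pendant –CH2SH → thiol.
  CH(NHCOCH3): pendant –NHC(=O)CH3: N bonded to a carbonyl → amide (not amine).
  CH(CH2OCH3): pendant –CH2OCH3: C–O–C linkage → ether.
  CH(OH): –OH on an sp³ carbon → alcohol (secondary).
  CH(OCOCH3): pendant –OC(=O)CH3: an acyloxy group → ester.
  COOCH3: –C(=O)OCH3: carbonyl C bonded to C and to –OCH3 → ester (not ketone + ether).
Carboxylic acid appears at: HOOC → 1.

1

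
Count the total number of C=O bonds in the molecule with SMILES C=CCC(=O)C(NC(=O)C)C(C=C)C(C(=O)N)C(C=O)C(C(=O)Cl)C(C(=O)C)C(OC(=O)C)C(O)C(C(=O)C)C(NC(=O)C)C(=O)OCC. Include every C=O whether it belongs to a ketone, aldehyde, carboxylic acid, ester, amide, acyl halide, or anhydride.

10

CO: ketone, 1 C=O (running total 1).
CH(NHCOCH3): amide, 1 C=O (running total 2).
CH(CONH2): amide, 1 C=O (running total 3).
CH(CHO): aldehyde, 1 C=O (running total 4).
CH(COCl): acyl halide, 1 C=O (running total 5).
CH(COCH3): ketone, 1 C=O (running total 6).
CH(OCOCH3): ester, 1 C=O (running total 7).
CH(COCH3): ketone, 1 C=O (running total 8).
CH(NHCOCH3): amide, 1 C=O (running total 9).
COOCH2CH3: ester, 1 C=O (running total 10).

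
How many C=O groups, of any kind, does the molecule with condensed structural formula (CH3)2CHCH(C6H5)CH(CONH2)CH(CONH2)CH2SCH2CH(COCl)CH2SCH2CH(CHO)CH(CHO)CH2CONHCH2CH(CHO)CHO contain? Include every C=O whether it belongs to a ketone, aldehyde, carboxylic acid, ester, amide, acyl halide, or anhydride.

CH(CONH2): amide, 1 C=O (running total 1).
CH(CONH2): amide, 1 C=O (running total 2).
CH(COCl): acyl halide, 1 C=O (running total 3).
CH(CHO): aldehyde, 1 C=O (running total 4).
CH(CHO): aldehyde, 1 C=O (running total 5).
CH2CONHCH2: amide, 1 C=O (running total 6).
CH(CHO): aldehyde, 1 C=O (running total 7).
CHO: aldehyde, 1 C=O (running total 8).

8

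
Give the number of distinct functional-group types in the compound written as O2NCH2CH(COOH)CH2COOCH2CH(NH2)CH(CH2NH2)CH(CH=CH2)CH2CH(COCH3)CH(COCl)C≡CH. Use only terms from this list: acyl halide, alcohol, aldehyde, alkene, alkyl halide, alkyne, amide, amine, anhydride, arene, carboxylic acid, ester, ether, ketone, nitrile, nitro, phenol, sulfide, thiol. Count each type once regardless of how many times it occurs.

–NO2 on carbon → nitro group.
pendant –COOH: carbonyl C bonded to C and –OH → carboxylic acid.
–C(=O)–O–C with C on the carbonyl side → ester.
–NH2 on an sp³ carbon with no adjacent C=O → amine.
pendant –CH2NH2: N on sp³ C, no adjacent C=O → amine.
pendant –CH=CH2: C=C double bond → alkene.
pendant –COCH3: carbonyl C bonded to two carbons → ketone.
pendant –C(=O)X: carbonyl C bonded to C and halogen → acyl halide.
C≡C triple bond → alkyne.
Distinct types present: acyl halide, alkene, alkyne, amine, carboxylic acid, ester, ketone, nitro.

8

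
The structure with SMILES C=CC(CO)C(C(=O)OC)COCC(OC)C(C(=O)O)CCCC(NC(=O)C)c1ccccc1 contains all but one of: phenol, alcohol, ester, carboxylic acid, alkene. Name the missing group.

carboxylic acid: present (CH(COOH) — pendant –COOH: carbonyl C bonded to C and –OH → carboxylic acid).
alcohol: present (CH(CH2OH) — pendant –CH2OH on an sp³ backbone C → alcohol).
alkene: present (CH2=CH — C=C double bond → alkene).
ester: present (CH(COOCH3) — pendant –COOCH3: carbonyl C bonded to C and –OCH3 → ester).
phenol: absent. In CH(CH2OH), the –OH is on an sp³ carbon, not on an aromatic ring, so it is an alcohol.

phenol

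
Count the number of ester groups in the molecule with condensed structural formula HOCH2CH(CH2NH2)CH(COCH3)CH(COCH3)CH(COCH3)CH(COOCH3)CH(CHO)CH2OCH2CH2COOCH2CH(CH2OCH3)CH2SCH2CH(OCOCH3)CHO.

Working along the chain:
  HOCH2: HO– on an sp³ carbon → alcohol.
  CH(CH2NH2): pendant –CH2NH2: N on sp³ C, no adjacent C=O → amine.
  CH(COCH3): pendant –COCH3: carbonyl C bonded to two carbons → ketone.
  CH(COCH3): pendant –COCH3: carbonyl C bonded to two carbons → ketone.
  CH(COCH3): pendant –COCH3: carbonyl C bonded to two carbons → ketone.
  CH(COOCH3): pendant –COOCH3: carbonyl C bonded to C and –OCH3 → ester.
  CH(CHO): pendant –CHO: carbonyl C bonded to C and H → aldehyde.
  CH2OCH2: C–O–C with sp³ carbons on both sides and no adjacent C=O → ether.
  CH2COOCH2: –C(=O)–O–C with C on the carbonyl side → ester.
  CH(CH2OCH3): pendant –CH2OCH3: C–O–C linkage → ether.
  CH2SCH2: C–S–C linkage → sulfide (thioether).
  CH(OCOCH3): pendant –OC(=O)CH3: an acyloxy group → ester.
  CHO: terminal –CHO: carbonyl C bonded to H and C → aldehyde.
Ester appears at: CH(COOCH3), CH2COOCH2, CH(OCOCH3) → 3.

3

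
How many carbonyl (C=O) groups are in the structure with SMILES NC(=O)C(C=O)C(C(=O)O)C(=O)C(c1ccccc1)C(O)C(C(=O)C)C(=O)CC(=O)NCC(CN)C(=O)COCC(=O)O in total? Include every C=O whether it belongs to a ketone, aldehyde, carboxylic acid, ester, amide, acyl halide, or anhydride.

H2NCO: amide, 1 C=O (running total 1).
CH(CHO): aldehyde, 1 C=O (running total 2).
CH(COOH): carboxylic acid, 1 C=O (running total 3).
CO: ketone, 1 C=O (running total 4).
CH(COCH3): ketone, 1 C=O (running total 5).
CO: ketone, 1 C=O (running total 6).
CH2CONHCH2: amide, 1 C=O (running total 7).
CO: ketone, 1 C=O (running total 8).
COOH: carboxylic acid, 1 C=O (running total 9).

9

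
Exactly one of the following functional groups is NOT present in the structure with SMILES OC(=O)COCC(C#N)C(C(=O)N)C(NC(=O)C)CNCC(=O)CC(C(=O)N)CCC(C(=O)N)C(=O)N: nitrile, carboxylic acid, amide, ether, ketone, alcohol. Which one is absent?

carboxylic acid: present (HOOC — –COOH: carbonyl C bonded to –OH and C → carboxylic acid (the –OH is not a separate alcohol)).
ether: present (CH2OCH2 — C–O–C with sp³ carbons on both sides and no adjacent C=O → ether).
ketone: present (CO — –C(=O)– with carbon on both sides → ketone).
amide: present (CH(CONH2) — pendant –CONH2: carbonyl C bonded to C and N → amide).
nitrile: present (CH(CN) — pendant –C≡N: nitrile).
alcohol: absent. In HOOC, the –OH sits on a carbonyl carbon, making it part of a carboxylic acid, not an alcohol.

alcohol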